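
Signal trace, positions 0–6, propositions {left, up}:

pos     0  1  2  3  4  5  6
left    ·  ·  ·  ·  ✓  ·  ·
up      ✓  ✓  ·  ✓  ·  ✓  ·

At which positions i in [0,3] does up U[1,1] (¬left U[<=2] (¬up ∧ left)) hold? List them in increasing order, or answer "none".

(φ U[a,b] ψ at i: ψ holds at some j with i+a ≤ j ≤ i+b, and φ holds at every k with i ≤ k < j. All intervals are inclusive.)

Evaluate at each i in [0,3]:
  i=0: ✗ (no rhs in [1,1])
  i=1: ✓ (rhs at j=2; lhs holds on [1,1])
  i=2: ✗ (lhs fails at k=2 before rhs at j=3)
  i=3: ✓ (rhs at j=4; lhs holds on [3,3])

1, 3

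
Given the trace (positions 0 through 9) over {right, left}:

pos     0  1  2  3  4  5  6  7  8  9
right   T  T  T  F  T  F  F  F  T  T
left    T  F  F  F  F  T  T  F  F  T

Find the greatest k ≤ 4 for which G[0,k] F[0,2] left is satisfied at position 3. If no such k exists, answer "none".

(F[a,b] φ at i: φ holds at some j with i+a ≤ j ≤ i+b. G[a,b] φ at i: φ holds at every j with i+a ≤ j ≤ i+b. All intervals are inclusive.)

4

F[0,2] left must hold from j=3 onward; find where it first fails.
  j=3: holds
  j=4: holds
  j=5: holds
  j=6: holds
  j=7: holds
Holds through j=7; largest k = 4.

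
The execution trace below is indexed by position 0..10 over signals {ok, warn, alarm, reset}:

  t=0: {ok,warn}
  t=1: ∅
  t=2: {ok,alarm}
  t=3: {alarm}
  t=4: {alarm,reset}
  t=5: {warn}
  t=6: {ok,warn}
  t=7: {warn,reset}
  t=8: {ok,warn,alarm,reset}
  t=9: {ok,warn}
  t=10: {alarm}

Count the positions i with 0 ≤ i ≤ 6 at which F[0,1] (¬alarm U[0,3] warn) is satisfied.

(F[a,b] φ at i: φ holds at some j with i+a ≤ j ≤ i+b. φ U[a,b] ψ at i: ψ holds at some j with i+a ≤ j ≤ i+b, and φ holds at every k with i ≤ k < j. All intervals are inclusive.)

Evaluate at each i in [0,6]:
  i=0: ✓ (witness j=0)
  i=1: ✗ (none in [1,2])
  i=2: ✗ (none in [2,3])
  i=3: ✗ (none in [3,4])
  i=4: ✓ (witness j=5)
  i=5: ✓ (witness j=5)
  i=6: ✓ (witness j=6)
Positions where it holds: {0, 4, 5, 6} → 4.

4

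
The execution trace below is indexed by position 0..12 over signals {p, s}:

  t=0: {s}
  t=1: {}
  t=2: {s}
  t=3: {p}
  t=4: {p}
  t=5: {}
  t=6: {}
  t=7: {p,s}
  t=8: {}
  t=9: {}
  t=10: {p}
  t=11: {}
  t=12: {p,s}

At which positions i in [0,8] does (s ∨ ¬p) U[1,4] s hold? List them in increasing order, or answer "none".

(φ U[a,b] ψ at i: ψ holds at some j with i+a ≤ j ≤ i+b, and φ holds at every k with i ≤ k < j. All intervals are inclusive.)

0, 1, 5, 6

Evaluate at each i in [0,8]:
  i=0: ✓ (rhs at j=2; lhs holds on [0,1])
  i=1: ✓ (rhs at j=2; lhs holds on [1,1])
  i=2: ✗ (no rhs in [3,6])
  i=3: ✗ (lhs fails at k=3 before rhs at j=7)
  i=4: ✗ (lhs fails at k=4 before rhs at j=7)
  i=5: ✓ (rhs at j=7; lhs holds on [5,6])
  i=6: ✓ (rhs at j=7; lhs holds on [6,6])
  i=7: ✗ (no rhs in [8,11])
  i=8: ✗ (lhs fails at k=10 before rhs at j=12)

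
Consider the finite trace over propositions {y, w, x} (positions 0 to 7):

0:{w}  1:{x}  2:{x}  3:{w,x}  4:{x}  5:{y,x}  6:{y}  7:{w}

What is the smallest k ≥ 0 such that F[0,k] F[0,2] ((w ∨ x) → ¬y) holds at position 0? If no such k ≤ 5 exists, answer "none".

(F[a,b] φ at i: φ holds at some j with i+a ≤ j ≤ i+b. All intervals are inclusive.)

0

Scan j = 0,1,… for F[0,2] ((w ∨ x) → ¬y):
  j=0: holds
First hit at j=0, so smallest k = 0-0 = 0.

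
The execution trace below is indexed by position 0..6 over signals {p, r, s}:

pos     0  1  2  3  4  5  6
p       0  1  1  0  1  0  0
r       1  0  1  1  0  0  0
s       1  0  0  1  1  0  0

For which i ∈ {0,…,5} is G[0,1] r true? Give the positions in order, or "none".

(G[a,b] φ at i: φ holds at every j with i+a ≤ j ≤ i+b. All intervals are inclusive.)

Evaluate at each i in [0,5]:
  i=0: ✗ (fails at j=1)
  i=1: ✗ (fails at j=1)
  i=2: ✓ (all of [2,3])
  i=3: ✗ (fails at j=4)
  i=4: ✗ (fails at j=4)
  i=5: ✗ (fails at j=5)

2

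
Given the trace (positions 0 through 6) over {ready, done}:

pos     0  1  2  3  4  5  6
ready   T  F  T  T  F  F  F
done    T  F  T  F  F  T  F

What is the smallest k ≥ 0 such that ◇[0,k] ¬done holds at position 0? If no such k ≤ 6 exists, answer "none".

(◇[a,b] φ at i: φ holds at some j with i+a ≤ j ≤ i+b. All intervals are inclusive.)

1

Scan j = 0,1,… for ¬done:
  j=0: fails
  j=1: holds
First hit at j=1, so smallest k = 1-0 = 1.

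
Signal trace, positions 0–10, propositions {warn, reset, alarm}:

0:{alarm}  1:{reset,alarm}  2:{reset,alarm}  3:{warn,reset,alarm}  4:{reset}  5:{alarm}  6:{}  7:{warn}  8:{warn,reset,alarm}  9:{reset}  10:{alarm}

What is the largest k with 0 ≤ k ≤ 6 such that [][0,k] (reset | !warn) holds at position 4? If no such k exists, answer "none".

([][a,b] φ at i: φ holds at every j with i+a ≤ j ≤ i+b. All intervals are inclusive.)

2

(reset | !warn) must hold from j=4 onward; find where it first fails.
  j=4: holds
  j=5: holds
  j=6: holds
  j=7: fails
Holds on [4,6], so largest k = 2.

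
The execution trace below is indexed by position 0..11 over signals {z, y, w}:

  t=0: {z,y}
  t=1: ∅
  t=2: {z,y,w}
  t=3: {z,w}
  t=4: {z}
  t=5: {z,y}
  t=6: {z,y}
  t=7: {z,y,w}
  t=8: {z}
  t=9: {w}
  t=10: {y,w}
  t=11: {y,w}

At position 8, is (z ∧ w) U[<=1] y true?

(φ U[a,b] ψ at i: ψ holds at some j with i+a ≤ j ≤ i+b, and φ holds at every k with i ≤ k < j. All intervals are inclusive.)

False

Need some j in [8,9] with y, and (z ∧ w) at every k in [8,j-1].
  j=8: y false.
  j=9: y false.
No j in the window works → until fails.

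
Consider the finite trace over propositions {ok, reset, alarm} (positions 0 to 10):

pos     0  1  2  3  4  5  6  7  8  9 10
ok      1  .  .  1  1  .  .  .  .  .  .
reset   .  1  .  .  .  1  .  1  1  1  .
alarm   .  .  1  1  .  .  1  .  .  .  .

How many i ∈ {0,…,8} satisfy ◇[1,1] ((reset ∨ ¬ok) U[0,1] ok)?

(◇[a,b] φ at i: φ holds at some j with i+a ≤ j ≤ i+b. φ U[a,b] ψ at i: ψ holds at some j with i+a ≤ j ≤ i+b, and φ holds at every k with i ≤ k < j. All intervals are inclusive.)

Evaluate at each i in [0,8]:
  i=0: ✗ (none in [1,1])
  i=1: ✓ (witness j=2)
  i=2: ✓ (witness j=3)
  i=3: ✓ (witness j=4)
  i=4: ✗ (none in [5,5])
  i=5: ✗ (none in [6,6])
  i=6: ✗ (none in [7,7])
  i=7: ✗ (none in [8,8])
  i=8: ✗ (none in [9,9])
Positions where it holds: {1, 2, 3} → 3.

3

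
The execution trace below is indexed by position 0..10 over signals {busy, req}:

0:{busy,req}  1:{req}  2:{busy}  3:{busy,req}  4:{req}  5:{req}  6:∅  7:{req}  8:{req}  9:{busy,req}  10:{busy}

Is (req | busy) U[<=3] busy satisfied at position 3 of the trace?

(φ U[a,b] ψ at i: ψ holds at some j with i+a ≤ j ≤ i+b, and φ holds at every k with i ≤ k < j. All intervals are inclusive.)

Yes

Need some j in [3,6] with busy, and (req | busy) at every k in [3,j-1].
  j=3: busy holds; no prefix to check → satisfied.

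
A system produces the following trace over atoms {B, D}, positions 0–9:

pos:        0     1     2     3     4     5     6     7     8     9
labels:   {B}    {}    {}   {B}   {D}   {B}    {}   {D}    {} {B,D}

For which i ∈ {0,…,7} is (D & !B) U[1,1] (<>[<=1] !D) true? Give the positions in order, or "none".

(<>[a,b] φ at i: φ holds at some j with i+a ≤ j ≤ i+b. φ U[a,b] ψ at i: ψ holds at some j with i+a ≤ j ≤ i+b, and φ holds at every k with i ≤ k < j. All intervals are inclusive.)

Evaluate at each i in [0,7]:
  i=0: ✗ (lhs fails at k=0 before rhs at j=1)
  i=1: ✗ (lhs fails at k=1 before rhs at j=2)
  i=2: ✗ (lhs fails at k=2 before rhs at j=3)
  i=3: ✗ (lhs fails at k=3 before rhs at j=4)
  i=4: ✓ (rhs at j=5; lhs holds on [4,4])
  i=5: ✗ (lhs fails at k=5 before rhs at j=6)
  i=6: ✗ (lhs fails at k=6 before rhs at j=7)
  i=7: ✓ (rhs at j=8; lhs holds on [7,7])

4, 7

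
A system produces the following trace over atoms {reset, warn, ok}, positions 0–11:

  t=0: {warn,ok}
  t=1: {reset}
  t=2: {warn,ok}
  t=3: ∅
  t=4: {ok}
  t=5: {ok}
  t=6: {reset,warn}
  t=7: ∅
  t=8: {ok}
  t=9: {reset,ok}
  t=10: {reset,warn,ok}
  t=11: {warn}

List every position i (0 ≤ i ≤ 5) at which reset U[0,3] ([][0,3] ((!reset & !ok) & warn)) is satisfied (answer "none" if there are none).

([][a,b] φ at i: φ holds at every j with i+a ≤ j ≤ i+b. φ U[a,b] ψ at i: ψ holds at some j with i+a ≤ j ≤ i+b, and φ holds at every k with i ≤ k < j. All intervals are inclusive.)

Evaluate at each i in [0,5]:
  i=0: ✗ (no rhs in [0,3])
  i=1: ✗ (no rhs in [1,4])
  i=2: ✗ (no rhs in [2,5])
  i=3: ✗ (no rhs in [3,6])
  i=4: ✗ (no rhs in [4,7])
  i=5: ✗ (no rhs in [5,8])

none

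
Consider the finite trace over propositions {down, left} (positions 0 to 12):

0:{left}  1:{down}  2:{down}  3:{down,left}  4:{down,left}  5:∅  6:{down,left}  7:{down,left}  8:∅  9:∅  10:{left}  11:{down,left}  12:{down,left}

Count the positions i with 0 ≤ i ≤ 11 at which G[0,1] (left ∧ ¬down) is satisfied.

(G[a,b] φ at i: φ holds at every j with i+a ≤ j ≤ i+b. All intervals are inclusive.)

Evaluate at each i in [0,11]:
  i=0: ✗ (fails at j=1)
  i=1: ✗ (fails at j=1)
  i=2: ✗ (fails at j=2)
  i=3: ✗ (fails at j=3)
  i=4: ✗ (fails at j=4)
  i=5: ✗ (fails at j=5)
  i=6: ✗ (fails at j=6)
  i=7: ✗ (fails at j=7)
  i=8: ✗ (fails at j=8)
  i=9: ✗ (fails at j=9)
  i=10: ✗ (fails at j=11)
  i=11: ✗ (fails at j=11)
Positions where it holds: {} → 0.

0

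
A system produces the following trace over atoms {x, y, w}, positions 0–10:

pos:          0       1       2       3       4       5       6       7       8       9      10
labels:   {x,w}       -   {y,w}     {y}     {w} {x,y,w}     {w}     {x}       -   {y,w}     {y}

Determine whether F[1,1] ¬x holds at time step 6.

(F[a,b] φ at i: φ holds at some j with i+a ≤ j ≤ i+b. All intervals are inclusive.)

Check ¬x at each j in [7,7]:
  j=7: false
No position in the window satisfies it → formula fails.

False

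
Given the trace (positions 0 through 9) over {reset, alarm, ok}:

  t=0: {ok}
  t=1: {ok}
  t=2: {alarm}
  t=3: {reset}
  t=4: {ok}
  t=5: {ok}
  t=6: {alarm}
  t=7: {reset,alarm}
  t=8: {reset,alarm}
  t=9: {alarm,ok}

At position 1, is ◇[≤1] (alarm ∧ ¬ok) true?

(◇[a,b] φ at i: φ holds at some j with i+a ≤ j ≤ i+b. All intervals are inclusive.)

Yes

Check (alarm ∧ ¬ok) at each j in [1,2]:
  j=1: false
  j=2: true
Found at j=2 → formula holds.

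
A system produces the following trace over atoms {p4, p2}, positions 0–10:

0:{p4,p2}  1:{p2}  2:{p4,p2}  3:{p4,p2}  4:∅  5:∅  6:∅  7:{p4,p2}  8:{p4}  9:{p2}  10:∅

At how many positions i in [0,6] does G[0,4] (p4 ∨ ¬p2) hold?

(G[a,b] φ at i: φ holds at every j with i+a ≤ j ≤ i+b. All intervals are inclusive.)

Evaluate at each i in [0,6]:
  i=0: ✗ (fails at j=1)
  i=1: ✗ (fails at j=1)
  i=2: ✓ (all of [2,6])
  i=3: ✓ (all of [3,7])
  i=4: ✓ (all of [4,8])
  i=5: ✗ (fails at j=9)
  i=6: ✗ (fails at j=9)
Positions where it holds: {2, 3, 4} → 3.

3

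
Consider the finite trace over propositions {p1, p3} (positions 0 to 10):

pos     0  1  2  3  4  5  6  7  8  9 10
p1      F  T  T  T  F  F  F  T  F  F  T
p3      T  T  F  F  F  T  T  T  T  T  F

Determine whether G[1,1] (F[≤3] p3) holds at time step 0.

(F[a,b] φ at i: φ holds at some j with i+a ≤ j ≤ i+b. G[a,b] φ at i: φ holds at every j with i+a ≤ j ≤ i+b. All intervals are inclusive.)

Check F[≤3] p3 at every j in [1,1]:
  j=1: holds (witness at 1)
All positions satisfy it → formula holds.

True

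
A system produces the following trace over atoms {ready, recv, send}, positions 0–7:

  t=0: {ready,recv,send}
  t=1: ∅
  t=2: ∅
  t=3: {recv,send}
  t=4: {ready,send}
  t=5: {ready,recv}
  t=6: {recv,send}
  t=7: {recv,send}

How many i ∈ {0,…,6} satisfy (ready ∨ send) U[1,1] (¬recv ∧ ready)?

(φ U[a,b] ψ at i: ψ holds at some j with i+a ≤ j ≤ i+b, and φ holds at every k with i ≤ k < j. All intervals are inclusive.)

1

Evaluate at each i in [0,6]:
  i=0: ✗ (no rhs in [1,1])
  i=1: ✗ (no rhs in [2,2])
  i=2: ✗ (no rhs in [3,3])
  i=3: ✓ (rhs at j=4; lhs holds on [3,3])
  i=4: ✗ (no rhs in [5,5])
  i=5: ✗ (no rhs in [6,6])
  i=6: ✗ (no rhs in [7,7])
Positions where it holds: {3} → 1.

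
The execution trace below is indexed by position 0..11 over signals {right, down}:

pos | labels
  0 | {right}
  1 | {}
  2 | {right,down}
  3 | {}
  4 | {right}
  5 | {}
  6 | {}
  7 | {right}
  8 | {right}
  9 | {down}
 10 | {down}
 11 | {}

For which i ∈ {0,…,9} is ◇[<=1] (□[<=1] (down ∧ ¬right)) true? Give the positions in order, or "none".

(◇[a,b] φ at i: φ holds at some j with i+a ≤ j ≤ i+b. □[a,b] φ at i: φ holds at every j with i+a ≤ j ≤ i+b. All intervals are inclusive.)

8, 9

Evaluate at each i in [0,9]:
  i=0: ✗ (none in [0,1])
  i=1: ✗ (none in [1,2])
  i=2: ✗ (none in [2,3])
  i=3: ✗ (none in [3,4])
  i=4: ✗ (none in [4,5])
  i=5: ✗ (none in [5,6])
  i=6: ✗ (none in [6,7])
  i=7: ✗ (none in [7,8])
  i=8: ✓ (witness j=9)
  i=9: ✓ (witness j=9)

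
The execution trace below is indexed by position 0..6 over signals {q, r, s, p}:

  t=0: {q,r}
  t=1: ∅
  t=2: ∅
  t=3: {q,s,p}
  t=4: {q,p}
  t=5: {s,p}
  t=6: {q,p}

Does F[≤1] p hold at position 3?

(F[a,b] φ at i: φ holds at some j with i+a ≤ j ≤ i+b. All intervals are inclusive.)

True

Check p at each j in [3,4]:
  j=3: true
  j=4: true
Found at j=3 → formula holds.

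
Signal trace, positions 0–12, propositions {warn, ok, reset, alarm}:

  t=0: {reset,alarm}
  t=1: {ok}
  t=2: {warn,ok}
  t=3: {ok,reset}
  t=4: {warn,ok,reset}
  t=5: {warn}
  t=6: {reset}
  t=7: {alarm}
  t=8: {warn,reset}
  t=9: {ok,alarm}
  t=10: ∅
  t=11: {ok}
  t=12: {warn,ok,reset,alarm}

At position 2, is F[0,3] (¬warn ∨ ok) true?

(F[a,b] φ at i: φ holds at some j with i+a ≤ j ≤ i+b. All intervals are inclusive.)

Check (¬warn ∨ ok) at each j in [2,5]:
  j=2: true
  j=3: true
  j=4: true
  j=5: false
Found at j=2 → formula holds.

True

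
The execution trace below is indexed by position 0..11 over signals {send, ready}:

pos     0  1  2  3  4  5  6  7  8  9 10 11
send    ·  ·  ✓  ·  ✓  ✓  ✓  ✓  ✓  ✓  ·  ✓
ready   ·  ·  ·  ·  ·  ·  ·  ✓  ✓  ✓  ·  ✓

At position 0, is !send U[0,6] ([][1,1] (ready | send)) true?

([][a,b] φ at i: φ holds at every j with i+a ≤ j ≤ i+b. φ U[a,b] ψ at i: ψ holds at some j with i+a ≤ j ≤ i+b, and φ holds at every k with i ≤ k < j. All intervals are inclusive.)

Need some j in [0,6] with [][1,1] (ready | send), and !send at every k in [0,j-1].
  j=0: [][1,1] (ready | send) — fails at 1.
  j=1: [][1,1] (ready | send) holds; !send holds at every k in [0,0] → satisfied.

Holds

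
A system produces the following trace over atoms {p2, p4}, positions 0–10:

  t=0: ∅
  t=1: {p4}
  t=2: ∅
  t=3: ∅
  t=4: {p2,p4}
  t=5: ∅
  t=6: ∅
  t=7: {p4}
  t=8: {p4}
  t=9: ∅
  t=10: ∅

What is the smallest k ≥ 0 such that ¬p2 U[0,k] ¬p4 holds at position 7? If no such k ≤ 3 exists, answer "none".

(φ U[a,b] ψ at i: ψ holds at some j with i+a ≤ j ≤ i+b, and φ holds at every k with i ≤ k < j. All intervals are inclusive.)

Need earliest j ≥ 7 with ¬p4, and ¬p2 at every k in [7,j-1].
  j=7: rhs fails.
  j=8: rhs fails.
  j=9: rhs holds; lhs holds on [7,8]. k = 2.

2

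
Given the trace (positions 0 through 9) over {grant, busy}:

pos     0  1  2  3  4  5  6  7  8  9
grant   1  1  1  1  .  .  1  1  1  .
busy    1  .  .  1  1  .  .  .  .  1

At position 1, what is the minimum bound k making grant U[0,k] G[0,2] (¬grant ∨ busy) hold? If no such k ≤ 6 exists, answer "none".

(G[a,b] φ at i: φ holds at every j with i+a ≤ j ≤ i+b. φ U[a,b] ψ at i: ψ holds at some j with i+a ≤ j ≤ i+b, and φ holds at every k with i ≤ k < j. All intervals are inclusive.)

Need earliest j ≥ 1 with G[0,2] (¬grant ∨ busy), and grant at every k in [1,j-1].
  j=1: rhs fails.
  j=2: rhs fails.
  j=3: rhs holds; lhs holds on [1,2]. k = 2.

2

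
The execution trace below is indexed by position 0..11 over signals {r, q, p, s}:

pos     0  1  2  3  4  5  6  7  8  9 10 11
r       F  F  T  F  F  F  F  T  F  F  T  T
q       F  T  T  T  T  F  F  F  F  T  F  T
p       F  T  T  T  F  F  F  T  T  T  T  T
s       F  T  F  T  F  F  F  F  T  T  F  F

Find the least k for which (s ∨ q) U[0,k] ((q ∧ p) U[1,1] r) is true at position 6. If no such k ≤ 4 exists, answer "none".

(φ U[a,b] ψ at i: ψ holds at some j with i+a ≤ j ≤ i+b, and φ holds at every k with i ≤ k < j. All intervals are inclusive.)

Need earliest j ≥ 6 with ((q ∧ p) U[1,1] r), and (s ∨ q) at every k in [6,j-1].
  j=6: rhs fails.
  j=7: rhs fails.
  j=8: rhs fails.
  j=9: rhs holds but lhs fails at k=6.
  j=10: rhs fails.
No witness within the range → none.

none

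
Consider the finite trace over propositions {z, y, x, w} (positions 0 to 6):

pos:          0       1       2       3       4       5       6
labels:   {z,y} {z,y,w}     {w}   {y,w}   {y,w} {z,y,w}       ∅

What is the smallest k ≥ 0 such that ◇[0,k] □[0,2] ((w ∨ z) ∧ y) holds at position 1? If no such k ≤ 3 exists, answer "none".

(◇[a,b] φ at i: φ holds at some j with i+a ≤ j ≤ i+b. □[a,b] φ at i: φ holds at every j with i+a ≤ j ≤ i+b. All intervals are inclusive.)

2

Scan j = 1,2,… for □[0,2] ((w ∨ z) ∧ y):
  j=1: fails
  j=2: fails
  j=3: holds
First hit at j=3, so smallest k = 3-1 = 2.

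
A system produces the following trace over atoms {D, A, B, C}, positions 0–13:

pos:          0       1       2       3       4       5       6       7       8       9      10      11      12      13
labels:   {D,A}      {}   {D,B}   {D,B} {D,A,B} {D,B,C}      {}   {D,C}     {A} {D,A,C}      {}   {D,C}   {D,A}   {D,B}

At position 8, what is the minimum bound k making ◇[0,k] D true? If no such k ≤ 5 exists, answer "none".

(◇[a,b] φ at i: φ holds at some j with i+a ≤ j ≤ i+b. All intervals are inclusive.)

Scan j = 8,9,… for D:
  j=8: fails
  j=9: holds
First hit at j=9, so smallest k = 9-8 = 1.

1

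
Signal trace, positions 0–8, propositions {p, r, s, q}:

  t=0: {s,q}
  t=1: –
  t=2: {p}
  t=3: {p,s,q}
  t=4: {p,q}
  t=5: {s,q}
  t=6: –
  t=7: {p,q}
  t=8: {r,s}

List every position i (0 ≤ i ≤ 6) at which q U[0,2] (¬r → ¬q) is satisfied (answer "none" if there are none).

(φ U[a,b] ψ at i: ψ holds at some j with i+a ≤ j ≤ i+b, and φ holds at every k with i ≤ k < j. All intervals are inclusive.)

0, 1, 2, 4, 5, 6

Evaluate at each i in [0,6]:
  i=0: ✓ (rhs at j=1; lhs holds on [0,0])
  i=1: ✓ (rhs at j=1)
  i=2: ✓ (rhs at j=2)
  i=3: ✗ (no rhs in [3,5])
  i=4: ✓ (rhs at j=6; lhs holds on [4,5])
  i=5: ✓ (rhs at j=6; lhs holds on [5,5])
  i=6: ✓ (rhs at j=6)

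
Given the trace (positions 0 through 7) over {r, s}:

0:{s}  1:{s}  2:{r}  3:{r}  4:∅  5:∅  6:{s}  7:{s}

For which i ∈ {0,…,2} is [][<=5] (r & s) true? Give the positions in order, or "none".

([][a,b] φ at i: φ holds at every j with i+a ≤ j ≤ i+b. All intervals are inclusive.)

Evaluate at each i in [0,2]:
  i=0: ✗ (fails at j=0)
  i=1: ✗ (fails at j=1)
  i=2: ✗ (fails at j=2)

none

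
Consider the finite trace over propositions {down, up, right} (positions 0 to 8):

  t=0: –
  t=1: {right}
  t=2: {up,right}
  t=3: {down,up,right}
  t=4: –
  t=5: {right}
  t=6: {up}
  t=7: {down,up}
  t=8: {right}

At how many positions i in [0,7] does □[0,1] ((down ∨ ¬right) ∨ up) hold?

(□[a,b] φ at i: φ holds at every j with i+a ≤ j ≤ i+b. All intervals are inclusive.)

Evaluate at each i in [0,7]:
  i=0: ✗ (fails at j=1)
  i=1: ✗ (fails at j=1)
  i=2: ✓ (all of [2,3])
  i=3: ✓ (all of [3,4])
  i=4: ✗ (fails at j=5)
  i=5: ✗ (fails at j=5)
  i=6: ✓ (all of [6,7])
  i=7: ✗ (fails at j=8)
Positions where it holds: {2, 3, 6} → 3.

3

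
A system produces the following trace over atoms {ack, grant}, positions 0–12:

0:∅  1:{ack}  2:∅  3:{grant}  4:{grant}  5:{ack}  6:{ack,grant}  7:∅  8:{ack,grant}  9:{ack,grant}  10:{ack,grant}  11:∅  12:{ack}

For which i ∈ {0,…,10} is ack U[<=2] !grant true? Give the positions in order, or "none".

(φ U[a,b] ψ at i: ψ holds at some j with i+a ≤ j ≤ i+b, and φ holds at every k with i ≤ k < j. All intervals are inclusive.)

0, 1, 2, 5, 6, 7, 9, 10

Evaluate at each i in [0,10]:
  i=0: ✓ (rhs at j=0)
  i=1: ✓ (rhs at j=1)
  i=2: ✓ (rhs at j=2)
  i=3: ✗ (lhs fails at k=3 before rhs at j=5)
  i=4: ✗ (lhs fails at k=4 before rhs at j=5)
  i=5: ✓ (rhs at j=5)
  i=6: ✓ (rhs at j=7; lhs holds on [6,6])
  i=7: ✓ (rhs at j=7)
  i=8: ✗ (no rhs in [8,10])
  i=9: ✓ (rhs at j=11; lhs holds on [9,10])
  i=10: ✓ (rhs at j=11; lhs holds on [10,10])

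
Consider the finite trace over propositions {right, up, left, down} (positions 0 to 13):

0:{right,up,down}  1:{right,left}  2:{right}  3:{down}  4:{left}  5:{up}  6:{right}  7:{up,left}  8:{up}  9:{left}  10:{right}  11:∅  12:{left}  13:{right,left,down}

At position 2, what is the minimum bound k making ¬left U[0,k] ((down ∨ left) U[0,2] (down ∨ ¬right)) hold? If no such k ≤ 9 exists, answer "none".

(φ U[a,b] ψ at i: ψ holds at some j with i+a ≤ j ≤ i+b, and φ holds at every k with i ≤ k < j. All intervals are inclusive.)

Need earliest j ≥ 2 with ((down ∨ left) U[0,2] (down ∨ ¬right)), and ¬left at every k in [2,j-1].
  j=2: rhs fails.
  j=3: rhs holds; lhs holds on [2,2]. k = 1.

1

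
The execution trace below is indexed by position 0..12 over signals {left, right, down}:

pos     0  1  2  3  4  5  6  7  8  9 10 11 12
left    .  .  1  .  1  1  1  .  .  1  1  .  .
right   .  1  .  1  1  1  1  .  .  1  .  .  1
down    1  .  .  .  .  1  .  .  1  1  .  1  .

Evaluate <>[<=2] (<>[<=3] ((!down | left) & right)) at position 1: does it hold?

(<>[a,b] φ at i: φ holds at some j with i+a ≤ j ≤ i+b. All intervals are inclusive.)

Check <>[<=3] ((!down | left) & right) at each j in [1,3]:
  j=1: holds (witness at 1)
  j=2: holds (witness at 3)
  j=3: holds (witness at 3)
Found at j=1 → formula holds.

Yes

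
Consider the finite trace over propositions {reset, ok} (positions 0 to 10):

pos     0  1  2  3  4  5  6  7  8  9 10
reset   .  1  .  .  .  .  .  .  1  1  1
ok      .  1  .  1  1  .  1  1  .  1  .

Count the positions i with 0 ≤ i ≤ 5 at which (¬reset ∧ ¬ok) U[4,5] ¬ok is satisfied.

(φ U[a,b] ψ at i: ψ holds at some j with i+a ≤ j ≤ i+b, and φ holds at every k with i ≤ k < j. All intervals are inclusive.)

Evaluate at each i in [0,5]:
  i=0: ✗ (lhs fails at k=1 before rhs at j=5)
  i=1: ✗ (lhs fails at k=1 before rhs at j=5)
  i=2: ✗ (no rhs in [6,7])
  i=3: ✗ (lhs fails at k=3 before rhs at j=8)
  i=4: ✗ (lhs fails at k=4 before rhs at j=8)
  i=5: ✗ (lhs fails at k=6 before rhs at j=10)
Positions where it holds: {} → 0.

0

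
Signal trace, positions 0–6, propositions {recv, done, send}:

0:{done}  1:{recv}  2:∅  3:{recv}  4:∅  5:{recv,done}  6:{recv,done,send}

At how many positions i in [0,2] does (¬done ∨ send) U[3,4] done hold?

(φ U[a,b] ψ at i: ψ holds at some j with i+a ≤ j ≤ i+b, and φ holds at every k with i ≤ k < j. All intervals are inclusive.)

Evaluate at each i in [0,2]:
  i=0: ✗ (no rhs in [3,4])
  i=1: ✓ (rhs at j=5; lhs holds on [1,4])
  i=2: ✓ (rhs at j=5; lhs holds on [2,4])
Positions where it holds: {1, 2} → 2.

2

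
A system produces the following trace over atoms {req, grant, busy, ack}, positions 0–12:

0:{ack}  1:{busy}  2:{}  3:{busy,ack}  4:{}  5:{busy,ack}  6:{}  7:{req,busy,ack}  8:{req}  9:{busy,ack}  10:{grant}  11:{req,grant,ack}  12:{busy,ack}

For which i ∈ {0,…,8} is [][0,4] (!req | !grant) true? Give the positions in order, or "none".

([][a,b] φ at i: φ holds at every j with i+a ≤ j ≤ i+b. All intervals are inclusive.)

0, 1, 2, 3, 4, 5, 6

Evaluate at each i in [0,8]:
  i=0: ✓ (all of [0,4])
  i=1: ✓ (all of [1,5])
  i=2: ✓ (all of [2,6])
  i=3: ✓ (all of [3,7])
  i=4: ✓ (all of [4,8])
  i=5: ✓ (all of [5,9])
  i=6: ✓ (all of [6,10])
  i=7: ✗ (fails at j=11)
  i=8: ✗ (fails at j=11)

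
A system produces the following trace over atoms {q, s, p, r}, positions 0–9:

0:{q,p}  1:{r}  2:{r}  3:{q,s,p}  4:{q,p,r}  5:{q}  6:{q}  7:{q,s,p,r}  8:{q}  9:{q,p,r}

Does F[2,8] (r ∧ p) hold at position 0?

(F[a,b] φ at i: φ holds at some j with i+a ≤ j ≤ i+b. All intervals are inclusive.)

Yes

Check (r ∧ p) at each j in [2,8]:
  j=2: false
  j=3: false
  j=4: true
  j=5: false
  j=6: false
  j=7: true
  j=8: false
Found at j=4 → formula holds.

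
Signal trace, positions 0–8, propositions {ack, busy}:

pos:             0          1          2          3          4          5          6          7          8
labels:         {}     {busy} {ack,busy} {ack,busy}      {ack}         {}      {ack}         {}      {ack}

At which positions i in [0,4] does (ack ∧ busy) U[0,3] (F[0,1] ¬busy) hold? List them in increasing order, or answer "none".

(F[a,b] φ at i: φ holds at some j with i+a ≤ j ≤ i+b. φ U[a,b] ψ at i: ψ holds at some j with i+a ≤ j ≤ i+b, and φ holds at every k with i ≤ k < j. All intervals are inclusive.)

0, 2, 3, 4

Evaluate at each i in [0,4]:
  i=0: ✓ (rhs at j=0)
  i=1: ✗ (lhs fails at k=1 before rhs at j=3)
  i=2: ✓ (rhs at j=3; lhs holds on [2,2])
  i=3: ✓ (rhs at j=3)
  i=4: ✓ (rhs at j=4)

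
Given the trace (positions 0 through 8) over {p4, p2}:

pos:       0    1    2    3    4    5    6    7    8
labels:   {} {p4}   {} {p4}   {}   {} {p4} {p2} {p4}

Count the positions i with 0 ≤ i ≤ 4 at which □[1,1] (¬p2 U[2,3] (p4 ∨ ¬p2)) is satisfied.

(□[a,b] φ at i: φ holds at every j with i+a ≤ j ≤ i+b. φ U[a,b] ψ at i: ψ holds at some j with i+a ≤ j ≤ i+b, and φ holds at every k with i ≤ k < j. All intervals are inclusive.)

Evaluate at each i in [0,4]:
  i=0: ✓ (all of [1,1])
  i=1: ✓ (all of [2,2])
  i=2: ✓ (all of [3,3])
  i=3: ✓ (all of [4,4])
  i=4: ✗ (fails at j=5)
Positions where it holds: {0, 1, 2, 3} → 4.

4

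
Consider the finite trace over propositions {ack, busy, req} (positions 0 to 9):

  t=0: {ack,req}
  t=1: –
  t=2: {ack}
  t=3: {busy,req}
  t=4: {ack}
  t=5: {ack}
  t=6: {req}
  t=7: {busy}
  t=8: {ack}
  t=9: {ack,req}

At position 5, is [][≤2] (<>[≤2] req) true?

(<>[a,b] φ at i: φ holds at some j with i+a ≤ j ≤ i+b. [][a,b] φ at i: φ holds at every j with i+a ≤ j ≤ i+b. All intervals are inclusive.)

Check <>[≤2] req at every j in [5,7]:
  j=5: holds (witness at 6)
  j=6: holds (witness at 6)
  j=7: holds (witness at 9)
All positions satisfy it → formula holds.

Yes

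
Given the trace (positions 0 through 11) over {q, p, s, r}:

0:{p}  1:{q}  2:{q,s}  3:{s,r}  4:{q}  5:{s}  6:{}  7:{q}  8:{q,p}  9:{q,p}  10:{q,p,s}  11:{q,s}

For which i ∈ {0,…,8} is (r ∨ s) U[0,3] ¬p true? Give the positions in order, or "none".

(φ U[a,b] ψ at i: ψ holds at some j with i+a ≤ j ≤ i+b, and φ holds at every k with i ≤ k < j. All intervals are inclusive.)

Evaluate at each i in [0,8]:
  i=0: ✗ (lhs fails at k=0 before rhs at j=1)
  i=1: ✓ (rhs at j=1)
  i=2: ✓ (rhs at j=2)
  i=3: ✓ (rhs at j=3)
  i=4: ✓ (rhs at j=4)
  i=5: ✓ (rhs at j=5)
  i=6: ✓ (rhs at j=6)
  i=7: ✓ (rhs at j=7)
  i=8: ✗ (lhs fails at k=8 before rhs at j=11)

1, 2, 3, 4, 5, 6, 7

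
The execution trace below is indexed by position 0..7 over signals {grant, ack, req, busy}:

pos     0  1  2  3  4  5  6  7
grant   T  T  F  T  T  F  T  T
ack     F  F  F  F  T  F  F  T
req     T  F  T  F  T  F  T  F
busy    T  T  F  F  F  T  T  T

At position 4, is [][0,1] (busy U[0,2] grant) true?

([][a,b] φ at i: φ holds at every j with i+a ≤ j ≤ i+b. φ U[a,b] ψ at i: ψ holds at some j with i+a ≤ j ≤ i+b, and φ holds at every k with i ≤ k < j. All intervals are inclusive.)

Check (busy U[0,2] grant) at every j in [4,5]:
  j=4: holds
  j=5: holds
All positions satisfy it → formula holds.

Holds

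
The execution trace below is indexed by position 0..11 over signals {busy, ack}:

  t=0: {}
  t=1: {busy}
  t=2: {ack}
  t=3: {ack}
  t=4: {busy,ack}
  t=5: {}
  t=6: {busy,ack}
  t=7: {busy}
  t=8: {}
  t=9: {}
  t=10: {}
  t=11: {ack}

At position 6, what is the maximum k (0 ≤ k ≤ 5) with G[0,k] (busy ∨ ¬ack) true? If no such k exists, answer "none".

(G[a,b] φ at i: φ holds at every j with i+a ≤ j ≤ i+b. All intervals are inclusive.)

4

(busy ∨ ¬ack) must hold from j=6 onward; find where it first fails.
  j=6: holds
  j=7: holds
  j=8: holds
  j=9: holds
  j=10: holds
  j=11: fails
Holds on [6,10], so largest k = 4.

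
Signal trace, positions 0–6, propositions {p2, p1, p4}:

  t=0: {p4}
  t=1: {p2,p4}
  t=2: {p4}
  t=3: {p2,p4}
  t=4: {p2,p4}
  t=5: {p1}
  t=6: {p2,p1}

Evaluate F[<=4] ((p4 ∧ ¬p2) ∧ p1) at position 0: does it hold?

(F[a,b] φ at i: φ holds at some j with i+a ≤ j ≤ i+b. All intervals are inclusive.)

False

Check ((p4 ∧ ¬p2) ∧ p1) at each j in [0,4]:
  j=0: false
  j=1: false
  j=2: false
  j=3: false
  j=4: false
No position in the window satisfies it → formula fails.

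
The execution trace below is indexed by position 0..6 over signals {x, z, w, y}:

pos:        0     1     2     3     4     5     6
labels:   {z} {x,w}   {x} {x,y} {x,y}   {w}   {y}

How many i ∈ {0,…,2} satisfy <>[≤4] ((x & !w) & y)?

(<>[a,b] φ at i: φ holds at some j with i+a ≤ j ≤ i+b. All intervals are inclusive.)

Evaluate at each i in [0,2]:
  i=0: ✓ (witness j=3)
  i=1: ✓ (witness j=3)
  i=2: ✓ (witness j=3)
Positions where it holds: {0, 1, 2} → 3.

3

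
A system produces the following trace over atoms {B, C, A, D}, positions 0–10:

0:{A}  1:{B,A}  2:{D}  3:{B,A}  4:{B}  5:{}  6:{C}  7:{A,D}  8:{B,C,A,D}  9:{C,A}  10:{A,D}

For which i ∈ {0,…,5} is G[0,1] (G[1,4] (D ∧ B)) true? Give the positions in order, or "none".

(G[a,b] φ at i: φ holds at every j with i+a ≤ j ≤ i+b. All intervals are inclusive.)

none

Evaluate at each i in [0,5]:
  i=0: ✗ (fails at j=0)
  i=1: ✗ (fails at j=1)
  i=2: ✗ (fails at j=2)
  i=3: ✗ (fails at j=3)
  i=4: ✗ (fails at j=4)
  i=5: ✗ (fails at j=5)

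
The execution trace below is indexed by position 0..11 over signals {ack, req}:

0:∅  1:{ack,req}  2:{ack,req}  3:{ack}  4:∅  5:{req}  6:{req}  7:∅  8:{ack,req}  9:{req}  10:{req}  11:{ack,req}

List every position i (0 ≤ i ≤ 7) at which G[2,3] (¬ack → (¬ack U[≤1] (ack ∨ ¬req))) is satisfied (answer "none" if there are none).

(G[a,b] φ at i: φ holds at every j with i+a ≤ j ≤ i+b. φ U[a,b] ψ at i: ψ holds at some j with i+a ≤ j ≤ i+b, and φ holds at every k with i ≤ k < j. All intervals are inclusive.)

0, 1, 4, 5

Evaluate at each i in [0,7]:
  i=0: ✓ (all of [2,3])
  i=1: ✓ (all of [3,4])
  i=2: ✗ (fails at j=5)
  i=3: ✗ (fails at j=5)
  i=4: ✓ (all of [6,7])
  i=5: ✓ (all of [7,8])
  i=6: ✗ (fails at j=9)
  i=7: ✗ (fails at j=9)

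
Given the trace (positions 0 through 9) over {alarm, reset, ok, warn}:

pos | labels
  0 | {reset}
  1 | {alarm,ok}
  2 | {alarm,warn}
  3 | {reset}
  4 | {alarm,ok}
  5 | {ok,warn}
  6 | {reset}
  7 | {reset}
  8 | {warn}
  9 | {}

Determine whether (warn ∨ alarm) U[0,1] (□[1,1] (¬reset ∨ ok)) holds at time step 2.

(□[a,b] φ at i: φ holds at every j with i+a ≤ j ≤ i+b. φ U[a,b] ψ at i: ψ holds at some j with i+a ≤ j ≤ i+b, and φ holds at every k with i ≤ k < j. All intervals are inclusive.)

Holds

Need some j in [2,3] with □[1,1] (¬reset ∨ ok), and (warn ∨ alarm) at every k in [2,j-1].
  j=2: □[1,1] (¬reset ∨ ok) — fails at 3.
  j=3: □[1,1] (¬reset ∨ ok) holds; (warn ∨ alarm) holds at every k in [2,2] → satisfied.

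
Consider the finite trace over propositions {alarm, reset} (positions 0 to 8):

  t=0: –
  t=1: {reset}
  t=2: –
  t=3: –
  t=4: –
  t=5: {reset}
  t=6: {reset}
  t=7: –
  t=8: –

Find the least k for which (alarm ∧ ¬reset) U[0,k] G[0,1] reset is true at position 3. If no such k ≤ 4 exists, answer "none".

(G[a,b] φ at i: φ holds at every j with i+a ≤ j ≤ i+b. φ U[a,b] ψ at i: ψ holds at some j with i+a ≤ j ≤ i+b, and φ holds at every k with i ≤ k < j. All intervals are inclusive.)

Need earliest j ≥ 3 with G[0,1] reset, and (alarm ∧ ¬reset) at every k in [3,j-1].
  j=3: rhs fails.
  j=4: rhs fails.
  j=5: rhs holds but lhs fails at k=3.
  j=6: rhs fails.
  j=7: rhs fails.
No witness within the range → none.

none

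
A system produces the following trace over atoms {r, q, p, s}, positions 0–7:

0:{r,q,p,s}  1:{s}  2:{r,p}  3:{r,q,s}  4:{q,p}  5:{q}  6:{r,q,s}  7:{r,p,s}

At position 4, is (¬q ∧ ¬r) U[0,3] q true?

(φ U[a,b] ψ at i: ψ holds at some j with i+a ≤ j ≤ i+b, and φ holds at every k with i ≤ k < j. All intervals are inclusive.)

Holds

Need some j in [4,7] with q, and (¬q ∧ ¬r) at every k in [4,j-1].
  j=4: q holds; no prefix to check → satisfied.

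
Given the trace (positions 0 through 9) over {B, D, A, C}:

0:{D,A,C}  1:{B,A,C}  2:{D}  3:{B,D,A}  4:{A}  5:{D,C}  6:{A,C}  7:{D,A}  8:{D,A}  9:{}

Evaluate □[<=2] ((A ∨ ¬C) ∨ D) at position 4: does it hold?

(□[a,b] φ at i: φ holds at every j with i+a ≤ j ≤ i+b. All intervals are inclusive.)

Yes

Check ((A ∨ ¬C) ∨ D) at every j in [4,6]:
  j=4: true
  j=5: true
  j=6: true
All positions satisfy it → formula holds.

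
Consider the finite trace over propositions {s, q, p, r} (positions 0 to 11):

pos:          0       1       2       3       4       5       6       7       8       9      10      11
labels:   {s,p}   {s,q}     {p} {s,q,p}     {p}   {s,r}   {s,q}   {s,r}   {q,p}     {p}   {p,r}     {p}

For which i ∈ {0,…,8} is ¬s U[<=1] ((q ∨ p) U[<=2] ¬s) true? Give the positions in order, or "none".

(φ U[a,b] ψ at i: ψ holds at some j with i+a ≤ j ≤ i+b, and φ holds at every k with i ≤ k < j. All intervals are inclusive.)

Evaluate at each i in [0,8]:
  i=0: ✓ (rhs at j=0)
  i=1: ✓ (rhs at j=1)
  i=2: ✓ (rhs at j=2)
  i=3: ✓ (rhs at j=3)
  i=4: ✓ (rhs at j=4)
  i=5: ✗ (no rhs in [5,6])
  i=6: ✗ (no rhs in [6,7])
  i=7: ✗ (lhs fails at k=7 before rhs at j=8)
  i=8: ✓ (rhs at j=8)

0, 1, 2, 3, 4, 8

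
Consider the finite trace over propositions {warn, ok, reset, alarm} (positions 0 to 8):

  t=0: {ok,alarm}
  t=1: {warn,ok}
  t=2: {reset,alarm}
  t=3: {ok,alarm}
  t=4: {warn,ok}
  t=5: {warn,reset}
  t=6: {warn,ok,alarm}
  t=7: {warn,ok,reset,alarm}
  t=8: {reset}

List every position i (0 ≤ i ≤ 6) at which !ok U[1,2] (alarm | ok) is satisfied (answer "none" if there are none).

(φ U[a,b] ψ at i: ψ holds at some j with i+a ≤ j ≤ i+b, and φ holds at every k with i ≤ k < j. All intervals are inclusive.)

2, 5

Evaluate at each i in [0,6]:
  i=0: ✗ (lhs fails at k=0 before rhs at j=1)
  i=1: ✗ (lhs fails at k=1 before rhs at j=2)
  i=2: ✓ (rhs at j=3; lhs holds on [2,2])
  i=3: ✗ (lhs fails at k=3 before rhs at j=4)
  i=4: ✗ (lhs fails at k=4 before rhs at j=6)
  i=5: ✓ (rhs at j=6; lhs holds on [5,5])
  i=6: ✗ (lhs fails at k=6 before rhs at j=7)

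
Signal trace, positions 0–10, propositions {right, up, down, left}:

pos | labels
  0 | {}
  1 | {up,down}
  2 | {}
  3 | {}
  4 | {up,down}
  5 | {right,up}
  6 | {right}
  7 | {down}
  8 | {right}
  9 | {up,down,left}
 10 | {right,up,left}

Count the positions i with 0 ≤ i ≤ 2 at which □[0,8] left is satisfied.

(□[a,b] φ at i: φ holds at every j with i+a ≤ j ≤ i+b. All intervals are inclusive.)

Evaluate at each i in [0,2]:
  i=0: ✗ (fails at j=0)
  i=1: ✗ (fails at j=1)
  i=2: ✗ (fails at j=2)
Positions where it holds: {} → 0.

0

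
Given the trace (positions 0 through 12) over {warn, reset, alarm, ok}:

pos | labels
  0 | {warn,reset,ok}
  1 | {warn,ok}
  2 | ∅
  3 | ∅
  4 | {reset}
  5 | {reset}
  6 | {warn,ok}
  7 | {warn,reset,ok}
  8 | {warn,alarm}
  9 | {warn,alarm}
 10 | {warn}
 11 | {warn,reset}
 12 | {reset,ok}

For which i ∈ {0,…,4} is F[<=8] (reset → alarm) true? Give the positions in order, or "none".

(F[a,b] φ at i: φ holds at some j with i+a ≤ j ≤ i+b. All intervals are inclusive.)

0, 1, 2, 3, 4

Evaluate at each i in [0,4]:
  i=0: ✓ (witness j=1)
  i=1: ✓ (witness j=1)
  i=2: ✓ (witness j=2)
  i=3: ✓ (witness j=3)
  i=4: ✓ (witness j=6)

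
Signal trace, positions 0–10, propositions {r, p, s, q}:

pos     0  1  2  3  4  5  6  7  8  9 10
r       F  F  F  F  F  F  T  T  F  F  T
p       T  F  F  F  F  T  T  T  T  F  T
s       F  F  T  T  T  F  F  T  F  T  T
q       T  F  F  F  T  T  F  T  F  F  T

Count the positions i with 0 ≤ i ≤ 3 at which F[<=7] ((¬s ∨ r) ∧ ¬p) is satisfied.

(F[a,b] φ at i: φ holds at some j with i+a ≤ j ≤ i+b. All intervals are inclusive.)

2

Evaluate at each i in [0,3]:
  i=0: ✓ (witness j=1)
  i=1: ✓ (witness j=1)
  i=2: ✗ (none in [2,9])
  i=3: ✗ (none in [3,10])
Positions where it holds: {0, 1} → 2.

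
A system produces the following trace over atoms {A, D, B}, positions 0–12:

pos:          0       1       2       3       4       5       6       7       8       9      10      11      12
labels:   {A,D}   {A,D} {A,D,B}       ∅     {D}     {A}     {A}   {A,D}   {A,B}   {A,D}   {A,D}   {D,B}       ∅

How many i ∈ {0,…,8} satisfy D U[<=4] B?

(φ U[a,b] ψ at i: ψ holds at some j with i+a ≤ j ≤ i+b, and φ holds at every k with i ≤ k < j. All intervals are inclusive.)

5

Evaluate at each i in [0,8]:
  i=0: ✓ (rhs at j=2; lhs holds on [0,1])
  i=1: ✓ (rhs at j=2; lhs holds on [1,1])
  i=2: ✓ (rhs at j=2)
  i=3: ✗ (no rhs in [3,7])
  i=4: ✗ (lhs fails at k=5 before rhs at j=8)
  i=5: ✗ (lhs fails at k=5 before rhs at j=8)
  i=6: ✗ (lhs fails at k=6 before rhs at j=8)
  i=7: ✓ (rhs at j=8; lhs holds on [7,7])
  i=8: ✓ (rhs at j=8)
Positions where it holds: {0, 1, 2, 7, 8} → 5.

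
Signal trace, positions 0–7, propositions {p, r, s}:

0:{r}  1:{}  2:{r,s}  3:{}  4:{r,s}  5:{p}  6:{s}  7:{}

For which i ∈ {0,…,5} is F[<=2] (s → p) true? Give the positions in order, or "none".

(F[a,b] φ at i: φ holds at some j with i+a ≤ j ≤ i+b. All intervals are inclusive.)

Evaluate at each i in [0,5]:
  i=0: ✓ (witness j=0)
  i=1: ✓ (witness j=1)
  i=2: ✓ (witness j=3)
  i=3: ✓ (witness j=3)
  i=4: ✓ (witness j=5)
  i=5: ✓ (witness j=5)

0, 1, 2, 3, 4, 5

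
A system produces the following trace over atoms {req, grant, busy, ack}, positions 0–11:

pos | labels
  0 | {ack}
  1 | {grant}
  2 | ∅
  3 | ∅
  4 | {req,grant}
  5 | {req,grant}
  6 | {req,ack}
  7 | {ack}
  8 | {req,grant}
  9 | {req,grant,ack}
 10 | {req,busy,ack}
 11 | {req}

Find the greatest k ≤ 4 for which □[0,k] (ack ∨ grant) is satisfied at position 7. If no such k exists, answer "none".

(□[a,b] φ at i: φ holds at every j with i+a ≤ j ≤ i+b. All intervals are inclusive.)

(ack ∨ grant) must hold from j=7 onward; find where it first fails.
  j=7: holds
  j=8: holds
  j=9: holds
  j=10: holds
  j=11: fails
Holds on [7,10], so largest k = 3.

3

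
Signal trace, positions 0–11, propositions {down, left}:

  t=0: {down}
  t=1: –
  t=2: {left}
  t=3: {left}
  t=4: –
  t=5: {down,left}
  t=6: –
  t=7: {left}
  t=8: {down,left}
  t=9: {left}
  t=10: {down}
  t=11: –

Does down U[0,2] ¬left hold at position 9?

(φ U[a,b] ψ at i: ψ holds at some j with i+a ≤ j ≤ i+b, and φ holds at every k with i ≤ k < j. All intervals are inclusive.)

Does not hold

Need some j in [9,11] with ¬left, and down at every k in [9,j-1].
  j=9: ¬left false.
  j=10: ¬left holds, but down fails at k=9 → not this j.
  j=11: ¬left holds, but down fails at k=9 → not this j.
No j in the window works → until fails.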